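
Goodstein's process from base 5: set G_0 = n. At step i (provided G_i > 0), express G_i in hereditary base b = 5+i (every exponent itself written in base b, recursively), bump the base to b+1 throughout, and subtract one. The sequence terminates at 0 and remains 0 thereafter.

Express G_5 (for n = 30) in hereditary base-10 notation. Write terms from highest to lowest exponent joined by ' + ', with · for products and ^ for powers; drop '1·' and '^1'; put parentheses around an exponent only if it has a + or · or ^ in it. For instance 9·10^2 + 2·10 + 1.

G_0 = 30. HB_5(30) = 5^2 + 5. Bump = 42. G_1 = 41.
G_1 = 41. HB_6(41) = 6^2 + 5. Bump = 54. G_2 = 53.
G_2 = 53. HB_7(53) = 7^2 + 4. Bump = 68. G_3 = 67.
G_3 = 67. HB_8(67) = 8^2 + 3. Bump = 84. G_4 = 83.
G_4 = 83. HB_9(83) = 9^2 + 2. Bump = 102. G_5 = 101.
G_5 = 101. HB_10(101) = 10^2 + 1. Bump = 122. G_6 = 121.

10^2 + 1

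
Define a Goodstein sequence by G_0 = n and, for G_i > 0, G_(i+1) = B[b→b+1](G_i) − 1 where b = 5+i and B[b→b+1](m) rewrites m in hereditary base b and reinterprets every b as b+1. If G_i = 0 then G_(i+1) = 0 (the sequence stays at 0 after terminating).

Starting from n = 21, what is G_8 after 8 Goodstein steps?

39

(0) 21|_5 = 4·5 + 1 ↦ 4·6 + 1|_6 = 25 ⇒ 24
(1) 24|_6 = 4·6 ↦ 4·7|_7 = 28 ⇒ 27
(2) 27|_7 = 3·7 + 6 ↦ 3·8 + 6|_8 = 30 ⇒ 29
(3) 29|_8 = 3·8 + 5 ↦ 3·9 + 5|_9 = 32 ⇒ 31
(4) 31|_9 = 3·9 + 4 ↦ 3·10 + 4|_10 = 34 ⇒ 33
(5) 33|_10 = 3·10 + 3 ↦ 3·11 + 3|_11 = 36 ⇒ 35
(6) 35|_11 = 3·11 + 2 ↦ 3·12 + 2|_12 = 38 ⇒ 37
(7) 37|_12 = 3·12 + 1 ↦ 3·13 + 1|_13 = 40 ⇒ 39
(8) 39|_13 = 3·13 ↦ 3·14|_14 = 42 ⇒ 41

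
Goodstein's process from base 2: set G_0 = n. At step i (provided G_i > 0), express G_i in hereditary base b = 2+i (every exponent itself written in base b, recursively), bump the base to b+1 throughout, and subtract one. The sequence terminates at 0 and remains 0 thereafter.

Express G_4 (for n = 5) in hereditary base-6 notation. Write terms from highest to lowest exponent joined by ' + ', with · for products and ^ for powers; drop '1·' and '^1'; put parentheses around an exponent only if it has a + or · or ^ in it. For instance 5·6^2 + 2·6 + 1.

G_0 = 5. HB_2(5) = 2^2 + 1. Bump = 28. G_1 = 27.
G_1 = 27. HB_3(27) = 3^3. Bump = 256. G_2 = 255.
G_2 = 255. HB_4(255) = 3·4^3 + 3·4^2 + 3·4 + 3. Bump = 468. G_3 = 467.
G_3 = 467. HB_5(467) = 3·5^3 + 3·5^2 + 3·5 + 2. Bump = 776. G_4 = 775.
G_4 = 775. HB_6(775) = 3·6^3 + 3·6^2 + 3·6 + 1. Bump = 1198. G_5 = 1197.

3·6^3 + 3·6^2 + 3·6 + 1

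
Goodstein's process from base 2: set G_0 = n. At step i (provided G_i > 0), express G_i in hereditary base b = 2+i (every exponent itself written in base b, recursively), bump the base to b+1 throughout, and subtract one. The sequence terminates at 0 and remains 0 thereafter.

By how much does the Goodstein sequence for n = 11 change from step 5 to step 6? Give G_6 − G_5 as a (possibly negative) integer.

step 0: 11 = 2^(2 + 1) + 2 + 1; sub 3 for 2: 3^(3 + 1) + 3 + 1; = 85; G_1 = 85−1 = 84
step 1: 84 = 3^(3 + 1) + 3; sub 4 for 3: 4^(4 + 1) + 4; = 1028; G_2 = 1028−1 = 1027
step 2: 1027 = 4^(4 + 1) + 3; sub 5 for 4: 5^(5 + 1) + 3; = 15628; G_3 = 15628−1 = 15627
step 3: 15627 = 5^(5 + 1) + 2; sub 6 for 5: 6^(6 + 1) + 2; = 279938; G_4 = 279938−1 = 279937
step 4: 279937 = 6^(6 + 1) + 1; sub 7 for 6: 7^(7 + 1) + 1; = 5764802; G_5 = 5764802−1 = 5764801
step 5: 5764801 = 7^(7 + 1); sub 8 for 7: 8^(8 + 1); = 134217728; G_6 = 134217728−1 = 134217727

128452926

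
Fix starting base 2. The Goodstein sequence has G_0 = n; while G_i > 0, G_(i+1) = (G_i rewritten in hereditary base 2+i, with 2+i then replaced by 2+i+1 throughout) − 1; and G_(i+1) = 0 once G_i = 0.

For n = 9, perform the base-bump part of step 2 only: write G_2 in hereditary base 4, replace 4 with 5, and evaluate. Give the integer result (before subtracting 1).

9843

G_0 = 9. HB_2(9) = 2^(2 + 1) + 1. Bump = 82. G_1 = 81.
G_1 = 81. HB_3(81) = 3^(3 + 1). Bump = 1024. G_2 = 1023.
G_2 = 1023. HB_4(1023) = 3·4^4 + 3·4^3 + 3·4^2 + 3·4 + 3. Bump = 9843. G_3 = 9842.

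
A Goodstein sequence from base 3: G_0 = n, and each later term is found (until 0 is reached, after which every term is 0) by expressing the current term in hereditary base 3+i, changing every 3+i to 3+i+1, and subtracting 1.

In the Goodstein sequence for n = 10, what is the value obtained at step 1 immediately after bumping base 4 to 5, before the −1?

i=0: 10 = 3^2 + 1 (b=3); 3→4: 4^2 + 1 = 17; 17−1 = 16
i=1: 16 = 4^2 (b=4); 4→5: 5^2 = 25; 25−1 = 24

25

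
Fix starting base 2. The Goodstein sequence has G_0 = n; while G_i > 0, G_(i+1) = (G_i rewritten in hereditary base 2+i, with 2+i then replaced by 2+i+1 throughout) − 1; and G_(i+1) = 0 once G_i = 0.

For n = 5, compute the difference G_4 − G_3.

base 2: 5 = 2^2 + 1; at 3: 3^3 + 1 = 28; next = 27
base 3: 27 = 3^3; at 4: 4^4 = 256; next = 255
base 4: 255 = 3·4^3 + 3·4^2 + 3·4 + 3; at 5: 3·5^3 + 3·5^2 + 3·5 + 3 = 468; next = 467
base 5: 467 = 3·5^3 + 3·5^2 + 3·5 + 2; at 6: 3·6^3 + 3·6^2 + 3·6 + 2 = 776; next = 775

308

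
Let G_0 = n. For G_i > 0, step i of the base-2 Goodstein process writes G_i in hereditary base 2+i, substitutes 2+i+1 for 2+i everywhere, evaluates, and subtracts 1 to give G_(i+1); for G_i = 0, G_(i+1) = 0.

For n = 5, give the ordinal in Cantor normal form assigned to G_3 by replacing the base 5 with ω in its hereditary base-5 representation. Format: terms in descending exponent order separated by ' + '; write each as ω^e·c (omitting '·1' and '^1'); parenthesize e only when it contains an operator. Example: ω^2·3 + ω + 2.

ω^3·3 + ω^2·3 + ω·3 + 2

5 —HB2→ 2^2 + 1 —bump→ 3^3 + 1 = 28 —(−1)→ 27
27 —HB3→ 3^3 —bump→ 4^4 = 256 —(−1)→ 255
255 —HB4→ 3·4^3 + 3·4^2 + 3·4 + 3 —bump→ 3·5^3 + 3·5^2 + 3·5 + 3 = 468 —(−1)→ 467
467 —HB5→ 3·5^3 + 3·5^2 + 3·5 + 2 —bump→ 3·6^3 + 3·6^2 + 3·6 + 2 = 776 —(−1)→ 775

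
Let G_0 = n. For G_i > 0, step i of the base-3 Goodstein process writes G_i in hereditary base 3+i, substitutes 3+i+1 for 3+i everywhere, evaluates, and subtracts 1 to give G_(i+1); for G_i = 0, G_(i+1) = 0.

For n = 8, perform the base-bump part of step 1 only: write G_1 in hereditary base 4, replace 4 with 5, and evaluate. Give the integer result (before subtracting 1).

(0) 8|_3 = 2·3 + 2 ↦ 2·4 + 2|_4 = 10 ⇒ 9
(1) 9|_4 = 2·4 + 1 ↦ 2·5 + 1|_5 = 11 ⇒ 10

11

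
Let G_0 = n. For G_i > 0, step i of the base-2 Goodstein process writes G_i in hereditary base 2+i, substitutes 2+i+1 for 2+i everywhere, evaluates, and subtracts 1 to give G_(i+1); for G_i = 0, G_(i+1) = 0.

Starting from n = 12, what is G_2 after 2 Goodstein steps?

12 —HB2→ 2^(2 + 1) + 2^2 —bump→ 3^(3 + 1) + 3^3 = 108 —(−1)→ 107
107 —HB3→ 3^(3 + 1) + 2·3^2 + 2·3 + 2 —bump→ 4^(4 + 1) + 2·4^2 + 2·4 + 2 = 1066 —(−1)→ 1065
1065 —HB4→ 4^(4 + 1) + 2·4^2 + 2·4 + 1 —bump→ 5^(5 + 1) + 2·5^2 + 2·5 + 1 = 15686 —(−1)→ 15685

1065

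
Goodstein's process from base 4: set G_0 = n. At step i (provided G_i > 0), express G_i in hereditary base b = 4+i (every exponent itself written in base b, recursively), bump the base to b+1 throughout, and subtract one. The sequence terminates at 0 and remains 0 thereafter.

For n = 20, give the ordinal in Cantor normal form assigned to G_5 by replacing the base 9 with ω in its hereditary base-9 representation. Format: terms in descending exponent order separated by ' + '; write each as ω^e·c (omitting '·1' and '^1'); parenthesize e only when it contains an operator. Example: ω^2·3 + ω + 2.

ω^2

G_0=20  [base 4] 4^2 + 4  →[4↦5]→  5^2 + 5 = 30  −1 ⇒ G_1=29
G_1=29  [base 5] 5^2 + 4  →[5↦6]→  6^2 + 4 = 40  −1 ⇒ G_2=39
G_2=39  [base 6] 6^2 + 3  →[6↦7]→  7^2 + 3 = 52  −1 ⇒ G_3=51
G_3=51  [base 7] 7^2 + 2  →[7↦8]→  8^2 + 2 = 66  −1 ⇒ G_4=65
G_4=65  [base 8] 8^2 + 1  →[8↦9]→  9^2 + 1 = 82  −1 ⇒ G_5=81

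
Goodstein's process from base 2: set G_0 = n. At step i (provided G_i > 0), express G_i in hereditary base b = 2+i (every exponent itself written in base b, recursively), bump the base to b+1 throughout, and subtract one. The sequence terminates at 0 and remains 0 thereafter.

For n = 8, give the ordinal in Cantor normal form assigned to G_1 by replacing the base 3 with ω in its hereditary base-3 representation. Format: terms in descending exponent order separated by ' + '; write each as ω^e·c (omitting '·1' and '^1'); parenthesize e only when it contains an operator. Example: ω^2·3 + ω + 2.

base 2: 8 = 2^(2 + 1); at 3: 3^(3 + 1) = 81; next = 80
base 3: 80 = 2·3^3 + 2·3^2 + 2·3 + 2; at 4: 2·4^4 + 2·4^2 + 2·4 + 2 = 554; next = 553

ω^ω·2 + ω^2·2 + ω·2 + 2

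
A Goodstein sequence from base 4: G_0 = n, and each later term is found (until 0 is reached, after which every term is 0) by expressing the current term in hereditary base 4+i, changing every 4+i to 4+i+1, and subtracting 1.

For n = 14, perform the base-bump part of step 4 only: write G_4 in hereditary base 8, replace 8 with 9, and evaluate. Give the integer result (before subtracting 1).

base 4: 14 = 3·4 + 2; at 5: 3·5 + 2 = 17; next = 16
base 5: 16 = 3·5 + 1; at 6: 3·6 + 1 = 19; next = 18
base 6: 18 = 3·6; at 7: 3·7 = 21; next = 20
base 7: 20 = 2·7 + 6; at 8: 2·8 + 6 = 22; next = 21
base 8: 21 = 2·8 + 5; at 9: 2·9 + 5 = 23; next = 22

23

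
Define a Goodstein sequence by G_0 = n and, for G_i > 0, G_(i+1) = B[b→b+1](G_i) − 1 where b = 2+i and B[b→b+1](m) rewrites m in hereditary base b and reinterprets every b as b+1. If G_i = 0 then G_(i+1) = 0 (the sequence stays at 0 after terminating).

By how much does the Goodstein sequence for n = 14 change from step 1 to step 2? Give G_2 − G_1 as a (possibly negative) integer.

1171

(0) 14|_2 = 2^(2 + 1) + 2^2 + 2 ↦ 3^(3 + 1) + 3^3 + 3|_3 = 111 ⇒ 110
(1) 110|_3 = 3^(3 + 1) + 3^3 + 2 ↦ 4^(4 + 1) + 4^4 + 2|_4 = 1282 ⇒ 1281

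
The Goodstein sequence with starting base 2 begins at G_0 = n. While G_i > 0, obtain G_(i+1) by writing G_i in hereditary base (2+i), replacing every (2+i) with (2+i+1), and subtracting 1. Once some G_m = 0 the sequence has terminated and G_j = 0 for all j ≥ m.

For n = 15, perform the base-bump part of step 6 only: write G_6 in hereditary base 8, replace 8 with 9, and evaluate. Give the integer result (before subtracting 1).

(0) 15|_2 = 2^(2 + 1) + 2^2 + 2 + 1 ↦ 3^(3 + 1) + 3^3 + 3 + 1|_3 = 112 ⇒ 111
(1) 111|_3 = 3^(3 + 1) + 3^3 + 3 ↦ 4^(4 + 1) + 4^4 + 4|_4 = 1284 ⇒ 1283
(2) 1283|_4 = 4^(4 + 1) + 4^4 + 3 ↦ 5^(5 + 1) + 5^5 + 3|_5 = 18753 ⇒ 18752
(3) 18752|_5 = 5^(5 + 1) + 5^5 + 2 ↦ 6^(6 + 1) + 6^6 + 2|_6 = 326594 ⇒ 326593
(4) 326593|_6 = 6^(6 + 1) + 6^6 + 1 ↦ 7^(7 + 1) + 7^7 + 1|_7 = 6588345 ⇒ 6588344
(5) 6588344|_7 = 7^(7 + 1) + 7^7 ↦ 8^(8 + 1) + 8^8|_8 = 150994944 ⇒ 150994943

3524450281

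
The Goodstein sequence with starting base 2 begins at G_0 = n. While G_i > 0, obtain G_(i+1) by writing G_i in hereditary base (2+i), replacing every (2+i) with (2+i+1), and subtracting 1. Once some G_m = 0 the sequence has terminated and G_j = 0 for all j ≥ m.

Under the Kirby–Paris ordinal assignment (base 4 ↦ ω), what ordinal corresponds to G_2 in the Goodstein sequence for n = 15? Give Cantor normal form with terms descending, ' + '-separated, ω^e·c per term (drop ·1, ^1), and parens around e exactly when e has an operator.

base 2: 15 = 2^(2 + 1) + 2^2 + 2 + 1; at 3: 3^(3 + 1) + 3^3 + 3 + 1 = 112; next = 111
base 3: 111 = 3^(3 + 1) + 3^3 + 3; at 4: 4^(4 + 1) + 4^4 + 4 = 1284; next = 1283

ω^(ω + 1) + ω^ω + 3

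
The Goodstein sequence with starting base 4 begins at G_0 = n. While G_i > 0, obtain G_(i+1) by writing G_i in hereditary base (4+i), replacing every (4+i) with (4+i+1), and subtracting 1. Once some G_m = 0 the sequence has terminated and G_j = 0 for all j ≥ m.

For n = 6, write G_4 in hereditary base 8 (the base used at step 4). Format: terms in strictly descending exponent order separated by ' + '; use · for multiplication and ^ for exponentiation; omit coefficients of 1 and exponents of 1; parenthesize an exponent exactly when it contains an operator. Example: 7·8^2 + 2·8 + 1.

6 —HB4→ 4 + 2 —bump→ 5 + 2 = 7 —(−1)→ 6
6 —HB5→ 5 + 1 —bump→ 6 + 1 = 7 —(−1)→ 6
6 —HB6→ 6 —bump→ 7 = 7 —(−1)→ 6
6 —HB7→ 6 —bump→ 6 = 6 —(−1)→ 5

5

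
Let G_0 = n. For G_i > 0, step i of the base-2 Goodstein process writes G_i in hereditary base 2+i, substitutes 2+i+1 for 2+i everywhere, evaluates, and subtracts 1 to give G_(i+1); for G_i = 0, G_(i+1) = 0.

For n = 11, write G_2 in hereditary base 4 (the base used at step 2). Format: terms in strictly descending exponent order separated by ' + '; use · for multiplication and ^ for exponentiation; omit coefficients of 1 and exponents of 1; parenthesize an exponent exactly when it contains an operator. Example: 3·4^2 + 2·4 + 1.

11 —HB2→ 2^(2 + 1) + 2 + 1 —bump→ 3^(3 + 1) + 3 + 1 = 85 —(−1)→ 84
84 —HB3→ 3^(3 + 1) + 3 —bump→ 4^(4 + 1) + 4 = 1028 —(−1)→ 1027
1027 —HB4→ 4^(4 + 1) + 3 —bump→ 5^(5 + 1) + 3 = 15628 —(−1)→ 15627

4^(4 + 1) + 3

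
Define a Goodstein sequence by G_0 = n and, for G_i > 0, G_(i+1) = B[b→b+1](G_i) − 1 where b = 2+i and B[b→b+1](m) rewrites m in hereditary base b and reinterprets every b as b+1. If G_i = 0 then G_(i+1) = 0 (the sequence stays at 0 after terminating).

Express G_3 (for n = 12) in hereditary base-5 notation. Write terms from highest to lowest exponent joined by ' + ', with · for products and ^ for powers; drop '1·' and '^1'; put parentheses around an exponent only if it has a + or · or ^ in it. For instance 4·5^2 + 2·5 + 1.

step 0: 12 = 2^(2 + 1) + 2^2; sub 3 for 2: 3^(3 + 1) + 3^3; = 108; G_1 = 108−1 = 107
step 1: 107 = 3^(3 + 1) + 2·3^2 + 2·3 + 2; sub 4 for 3: 4^(4 + 1) + 2·4^2 + 2·4 + 2; = 1066; G_2 = 1066−1 = 1065
step 2: 1065 = 4^(4 + 1) + 2·4^2 + 2·4 + 1; sub 5 for 4: 5^(5 + 1) + 2·5^2 + 2·5 + 1; = 15686; G_3 = 15686−1 = 15685
step 3: 15685 = 5^(5 + 1) + 2·5^2 + 2·5; sub 6 for 5: 6^(6 + 1) + 2·6^2 + 2·6; = 280020; G_4 = 280020−1 = 280019

5^(5 + 1) + 2·5^2 + 2·5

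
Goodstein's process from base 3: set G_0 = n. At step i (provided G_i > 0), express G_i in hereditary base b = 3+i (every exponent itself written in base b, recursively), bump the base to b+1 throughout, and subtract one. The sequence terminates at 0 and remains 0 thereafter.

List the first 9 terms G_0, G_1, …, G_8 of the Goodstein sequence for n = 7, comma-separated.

7, 8, 9, 9, 9, 9, 9, 9, 8

7 —HB3→ 2·3 + 1 —bump→ 2·4 + 1 = 9 —(−1)→ 8
8 —HB4→ 2·4 —bump→ 2·5 = 10 —(−1)→ 9
9 —HB5→ 5 + 4 —bump→ 6 + 4 = 10 —(−1)→ 9
9 —HB6→ 6 + 3 —bump→ 7 + 3 = 10 —(−1)→ 9
9 —HB7→ 7 + 2 —bump→ 8 + 2 = 10 —(−1)→ 9
9 —HB8→ 8 + 1 —bump→ 9 + 1 = 10 —(−1)→ 9
9 —HB9→ 9 —bump→ 10 = 10 —(−1)→ 9
9 —HB10→ 9 —bump→ 9 = 9 —(−1)→ 8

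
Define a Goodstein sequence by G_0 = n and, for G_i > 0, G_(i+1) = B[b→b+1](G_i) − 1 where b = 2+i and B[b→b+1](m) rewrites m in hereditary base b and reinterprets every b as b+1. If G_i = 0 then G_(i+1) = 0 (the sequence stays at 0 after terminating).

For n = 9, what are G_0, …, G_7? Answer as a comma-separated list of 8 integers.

(0) 9|_2 = 2^(2 + 1) + 1 ↦ 3^(3 + 1) + 1|_3 = 82 ⇒ 81
(1) 81|_3 = 3^(3 + 1) ↦ 4^(4 + 1)|_4 = 1024 ⇒ 1023
(2) 1023|_4 = 3·4^4 + 3·4^3 + 3·4^2 + 3·4 + 3 ↦ 3·5^5 + 3·5^3 + 3·5^2 + 3·5 + 3|_5 = 9843 ⇒ 9842
(3) 9842|_5 = 3·5^5 + 3·5^3 + 3·5^2 + 3·5 + 2 ↦ 3·6^6 + 3·6^3 + 3·6^2 + 3·6 + 2|_6 = 140744 ⇒ 140743
(4) 140743|_6 = 3·6^6 + 3·6^3 + 3·6^2 + 3·6 + 1 ↦ 3·7^7 + 3·7^3 + 3·7^2 + 3·7 + 1|_7 = 2471827 ⇒ 2471826
(5) 2471826|_7 = 3·7^7 + 3·7^3 + 3·7^2 + 3·7 ↦ 3·8^8 + 3·8^3 + 3·8^2 + 3·8|_8 = 50333400 ⇒ 50333399
(6) 50333399|_8 = 3·8^8 + 3·8^3 + 3·8^2 + 2·8 + 7 ↦ 3·9^9 + 3·9^3 + 3·9^2 + 2·9 + 7|_9 = 1162263922 ⇒ 1162263921

9, 81, 1023, 9842, 140743, 2471826, 50333399, 1162263921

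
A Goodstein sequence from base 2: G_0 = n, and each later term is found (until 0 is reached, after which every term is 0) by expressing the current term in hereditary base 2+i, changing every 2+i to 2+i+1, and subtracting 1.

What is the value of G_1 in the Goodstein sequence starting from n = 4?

G_0=4  [base 2] 2^2  →[2↦3]→  3^3 = 27  −1 ⇒ G_1=26
G_1=26  [base 3] 2·3^2 + 2·3 + 2  →[3↦4]→  2·4^2 + 2·4 + 2 = 42  −1 ⇒ G_2=41

26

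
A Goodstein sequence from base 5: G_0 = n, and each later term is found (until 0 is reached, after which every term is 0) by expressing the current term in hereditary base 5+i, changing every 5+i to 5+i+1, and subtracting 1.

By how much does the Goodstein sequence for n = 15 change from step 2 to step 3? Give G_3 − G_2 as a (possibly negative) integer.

1

15 —HB5→ 3·5 —bump→ 3·6 = 18 —(−1)→ 17
17 —HB6→ 2·6 + 5 —bump→ 2·7 + 5 = 19 —(−1)→ 18
18 —HB7→ 2·7 + 4 —bump→ 2·8 + 4 = 20 —(−1)→ 19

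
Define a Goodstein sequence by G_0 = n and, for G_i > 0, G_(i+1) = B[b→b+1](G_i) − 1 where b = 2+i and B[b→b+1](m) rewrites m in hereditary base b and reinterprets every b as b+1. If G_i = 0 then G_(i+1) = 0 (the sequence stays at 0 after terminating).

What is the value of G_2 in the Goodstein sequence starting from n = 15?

1283

G_0=15  [base 2] 2^(2 + 1) + 2^2 + 2 + 1  →[2↦3]→  3^(3 + 1) + 3^3 + 3 + 1 = 112  −1 ⇒ G_1=111
G_1=111  [base 3] 3^(3 + 1) + 3^3 + 3  →[3↦4]→  4^(4 + 1) + 4^4 + 4 = 1284  −1 ⇒ G_2=1283
G_2=1283  [base 4] 4^(4 + 1) + 4^4 + 3  →[4↦5]→  5^(5 + 1) + 5^5 + 3 = 18753  −1 ⇒ G_3=18752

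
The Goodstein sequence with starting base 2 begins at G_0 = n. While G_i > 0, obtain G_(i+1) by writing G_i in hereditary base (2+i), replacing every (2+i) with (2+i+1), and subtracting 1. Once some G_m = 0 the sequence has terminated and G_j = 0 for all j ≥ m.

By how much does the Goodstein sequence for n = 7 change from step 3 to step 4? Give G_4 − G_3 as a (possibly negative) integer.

i=0: 7 = 2^2 + 2 + 1 (b=2); 2→3: 3^3 + 3 + 1 = 31; 31−1 = 30
i=1: 30 = 3^3 + 3 (b=3); 3→4: 4^4 + 4 = 260; 260−1 = 259
i=2: 259 = 4^4 + 3 (b=4); 4→5: 5^5 + 3 = 3128; 3128−1 = 3127
i=3: 3127 = 5^5 + 2 (b=5); 5→6: 6^6 + 2 = 46658; 46658−1 = 46657

43530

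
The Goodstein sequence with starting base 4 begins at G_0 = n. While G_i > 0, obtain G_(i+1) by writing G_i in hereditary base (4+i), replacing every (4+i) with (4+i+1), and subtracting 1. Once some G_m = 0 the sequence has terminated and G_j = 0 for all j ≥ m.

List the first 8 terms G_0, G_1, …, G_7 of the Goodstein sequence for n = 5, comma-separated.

5, 5, 5, 4, 3, 2, 1, 0

base 4: 5 = 4 + 1; at 5: 5 + 1 = 6; next = 5
base 5: 5 = 5; at 6: 6 = 6; next = 5
base 6: 5 = 5; at 7: 5 = 5; next = 4
base 7: 4 = 4; at 8: 4 = 4; next = 3
base 8: 3 = 3; at 9: 3 = 3; next = 2
base 9: 2 = 2; at 10: 2 = 2; next = 1
base 10: 1 = 1; at 11: 1 = 1; next = 0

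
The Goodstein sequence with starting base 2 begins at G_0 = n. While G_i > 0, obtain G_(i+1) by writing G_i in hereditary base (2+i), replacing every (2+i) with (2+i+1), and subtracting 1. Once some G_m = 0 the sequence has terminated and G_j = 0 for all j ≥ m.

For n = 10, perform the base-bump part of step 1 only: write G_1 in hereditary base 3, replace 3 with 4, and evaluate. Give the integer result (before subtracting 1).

1026

10 —HB2→ 2^(2 + 1) + 2 —bump→ 3^(3 + 1) + 3 = 84 —(−1)→ 83
83 —HB3→ 3^(3 + 1) + 2 —bump→ 4^(4 + 1) + 2 = 1026 —(−1)→ 1025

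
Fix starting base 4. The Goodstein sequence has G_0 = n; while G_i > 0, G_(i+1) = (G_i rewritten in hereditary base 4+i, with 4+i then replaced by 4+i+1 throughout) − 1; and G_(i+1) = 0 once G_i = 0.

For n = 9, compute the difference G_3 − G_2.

0

[0] 9 ≡ 2·4 + 1 (base 4). Lift 5: 11. −1: 10.
[1] 10 ≡ 2·5 (base 5). Lift 6: 12. −1: 11.
[2] 11 ≡ 6 + 5 (base 6). Lift 7: 12. −1: 11.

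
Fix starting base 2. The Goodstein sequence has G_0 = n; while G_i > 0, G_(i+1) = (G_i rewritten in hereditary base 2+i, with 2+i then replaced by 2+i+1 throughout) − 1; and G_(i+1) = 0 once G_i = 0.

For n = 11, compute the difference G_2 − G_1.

i=0: 11 = 2^(2 + 1) + 2 + 1 (b=2); 2→3: 3^(3 + 1) + 3 + 1 = 85; 85−1 = 84
i=1: 84 = 3^(3 + 1) + 3 (b=3); 3→4: 4^(4 + 1) + 4 = 1028; 1028−1 = 1027

943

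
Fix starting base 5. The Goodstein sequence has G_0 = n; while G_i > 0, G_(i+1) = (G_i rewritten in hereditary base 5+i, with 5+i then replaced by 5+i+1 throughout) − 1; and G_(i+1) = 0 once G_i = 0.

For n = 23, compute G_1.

26

base 5: 23 = 4·5 + 3; at 6: 4·6 + 3 = 27; next = 26
base 6: 26 = 4·6 + 2; at 7: 4·7 + 2 = 30; next = 29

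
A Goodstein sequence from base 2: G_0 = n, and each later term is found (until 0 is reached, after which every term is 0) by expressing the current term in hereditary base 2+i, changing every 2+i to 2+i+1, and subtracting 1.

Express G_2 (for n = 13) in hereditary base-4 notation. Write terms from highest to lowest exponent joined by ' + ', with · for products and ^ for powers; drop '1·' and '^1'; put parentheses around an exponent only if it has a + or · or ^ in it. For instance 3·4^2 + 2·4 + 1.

G_0 = 13. HB_2(13) = 2^(2 + 1) + 2^2 + 1. Bump = 109. G_1 = 108.
G_1 = 108. HB_3(108) = 3^(3 + 1) + 3^3. Bump = 1280. G_2 = 1279.
G_2 = 1279. HB_4(1279) = 4^(4 + 1) + 3·4^3 + 3·4^2 + 3·4 + 3. Bump = 16093. G_3 = 16092.

4^(4 + 1) + 3·4^3 + 3·4^2 + 3·4 + 3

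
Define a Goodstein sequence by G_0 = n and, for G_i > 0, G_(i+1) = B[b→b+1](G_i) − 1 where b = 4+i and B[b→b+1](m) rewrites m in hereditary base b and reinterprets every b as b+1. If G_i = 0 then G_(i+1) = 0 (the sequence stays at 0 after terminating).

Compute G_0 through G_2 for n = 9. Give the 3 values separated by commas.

G_0 = 9. HB_4(9) = 2·4 + 1. Bump = 11. G_1 = 10.
G_1 = 10. HB_5(10) = 2·5. Bump = 12. G_2 = 11.

9, 10, 11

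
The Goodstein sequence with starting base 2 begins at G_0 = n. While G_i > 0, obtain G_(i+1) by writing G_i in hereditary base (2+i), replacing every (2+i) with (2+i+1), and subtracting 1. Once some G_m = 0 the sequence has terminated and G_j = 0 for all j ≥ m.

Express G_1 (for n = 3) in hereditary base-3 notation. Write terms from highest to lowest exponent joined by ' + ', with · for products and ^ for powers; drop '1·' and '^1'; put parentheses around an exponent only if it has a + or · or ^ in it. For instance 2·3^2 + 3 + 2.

base 2: 3 = 2 + 1; at 3: 3 + 1 = 4; next = 3
base 3: 3 = 3; at 4: 4 = 4; next = 3

3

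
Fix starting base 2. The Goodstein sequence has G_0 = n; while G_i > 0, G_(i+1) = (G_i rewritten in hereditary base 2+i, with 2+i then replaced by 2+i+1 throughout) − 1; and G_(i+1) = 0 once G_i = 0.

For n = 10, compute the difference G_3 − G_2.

10 —HB2→ 2^(2 + 1) + 2 —bump→ 3^(3 + 1) + 3 = 84 —(−1)→ 83
83 —HB3→ 3^(3 + 1) + 2 —bump→ 4^(4 + 1) + 2 = 1026 —(−1)→ 1025
1025 —HB4→ 4^(4 + 1) + 1 —bump→ 5^(5 + 1) + 1 = 15626 —(−1)→ 15625

14600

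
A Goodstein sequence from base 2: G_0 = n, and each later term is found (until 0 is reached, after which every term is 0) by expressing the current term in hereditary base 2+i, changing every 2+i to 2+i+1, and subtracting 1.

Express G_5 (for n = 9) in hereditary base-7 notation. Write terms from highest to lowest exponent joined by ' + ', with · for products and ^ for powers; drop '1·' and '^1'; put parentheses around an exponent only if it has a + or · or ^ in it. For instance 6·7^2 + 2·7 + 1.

[0] 9 ≡ 2^(2 + 1) + 1 (base 2). Lift 3: 82. −1: 81.
[1] 81 ≡ 3^(3 + 1) (base 3). Lift 4: 1024. −1: 1023.
[2] 1023 ≡ 3·4^4 + 3·4^3 + 3·4^2 + 3·4 + 3 (base 4). Lift 5: 9843. −1: 9842.
[3] 9842 ≡ 3·5^5 + 3·5^3 + 3·5^2 + 3·5 + 2 (base 5). Lift 6: 140744. −1: 140743.
[4] 140743 ≡ 3·6^6 + 3·6^3 + 3·6^2 + 3·6 + 1 (base 6). Lift 7: 2471827. −1: 2471826.

3·7^7 + 3·7^3 + 3·7^2 + 3·7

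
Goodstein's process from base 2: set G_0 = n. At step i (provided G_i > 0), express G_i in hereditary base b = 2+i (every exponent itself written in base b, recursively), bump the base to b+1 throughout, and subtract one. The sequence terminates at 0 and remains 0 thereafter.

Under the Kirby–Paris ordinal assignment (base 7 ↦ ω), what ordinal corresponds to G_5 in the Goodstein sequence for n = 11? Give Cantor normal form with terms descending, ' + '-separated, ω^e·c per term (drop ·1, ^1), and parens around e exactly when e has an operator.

ω^(ω + 1)

[0] 11 ≡ 2^(2 + 1) + 2 + 1 (base 2). Lift 3: 85. −1: 84.
[1] 84 ≡ 3^(3 + 1) + 3 (base 3). Lift 4: 1028. −1: 1027.
[2] 1027 ≡ 4^(4 + 1) + 3 (base 4). Lift 5: 15628. −1: 15627.
[3] 15627 ≡ 5^(5 + 1) + 2 (base 5). Lift 6: 279938. −1: 279937.
[4] 279937 ≡ 6^(6 + 1) + 1 (base 6). Lift 7: 5764802. −1: 5764801.
[5] 5764801 ≡ 7^(7 + 1) (base 7). Lift 8: 134217728. −1: 134217727.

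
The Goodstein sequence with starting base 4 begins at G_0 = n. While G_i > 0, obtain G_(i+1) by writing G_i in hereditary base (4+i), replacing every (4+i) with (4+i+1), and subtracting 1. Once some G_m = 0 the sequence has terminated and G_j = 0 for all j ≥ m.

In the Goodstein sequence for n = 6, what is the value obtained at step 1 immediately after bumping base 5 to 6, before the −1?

7

G_0 = 6. HB_4(6) = 4 + 2. Bump = 7. G_1 = 6.
G_1 = 6. HB_5(6) = 5 + 1. Bump = 7. G_2 = 6.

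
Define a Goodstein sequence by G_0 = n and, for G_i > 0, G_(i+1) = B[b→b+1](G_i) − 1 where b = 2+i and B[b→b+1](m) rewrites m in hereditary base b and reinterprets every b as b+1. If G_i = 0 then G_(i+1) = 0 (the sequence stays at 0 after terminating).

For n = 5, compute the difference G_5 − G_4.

422

step 0: 5 = 2^2 + 1; sub 3 for 2: 3^3 + 1; = 28; G_1 = 28−1 = 27
step 1: 27 = 3^3; sub 4 for 3: 4^4; = 256; G_2 = 256−1 = 255
step 2: 255 = 3·4^3 + 3·4^2 + 3·4 + 3; sub 5 for 4: 3·5^3 + 3·5^2 + 3·5 + 3; = 468; G_3 = 468−1 = 467
step 3: 467 = 3·5^3 + 3·5^2 + 3·5 + 2; sub 6 for 5: 3·6^3 + 3·6^2 + 3·6 + 2; = 776; G_4 = 776−1 = 775
step 4: 775 = 3·6^3 + 3·6^2 + 3·6 + 1; sub 7 for 6: 3·7^3 + 3·7^2 + 3·7 + 1; = 1198; G_5 = 1198−1 = 1197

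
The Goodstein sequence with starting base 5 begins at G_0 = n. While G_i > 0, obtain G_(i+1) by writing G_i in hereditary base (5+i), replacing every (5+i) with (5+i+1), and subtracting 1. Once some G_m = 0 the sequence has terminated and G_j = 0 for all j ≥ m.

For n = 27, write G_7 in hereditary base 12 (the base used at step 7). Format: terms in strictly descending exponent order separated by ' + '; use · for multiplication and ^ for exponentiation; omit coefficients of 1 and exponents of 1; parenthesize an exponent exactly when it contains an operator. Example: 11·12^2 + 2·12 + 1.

(0) 27|_5 = 5^2 + 2 ↦ 6^2 + 2|_6 = 38 ⇒ 37
(1) 37|_6 = 6^2 + 1 ↦ 7^2 + 1|_7 = 50 ⇒ 49
(2) 49|_7 = 7^2 ↦ 8^2|_8 = 64 ⇒ 63
(3) 63|_8 = 7·8 + 7 ↦ 7·9 + 7|_9 = 70 ⇒ 69
(4) 69|_9 = 7·9 + 6 ↦ 7·10 + 6|_10 = 76 ⇒ 75
(5) 75|_10 = 7·10 + 5 ↦ 7·11 + 5|_11 = 82 ⇒ 81
(6) 81|_11 = 7·11 + 4 ↦ 7·12 + 4|_12 = 88 ⇒ 87
(7) 87|_12 = 7·12 + 3 ↦ 7·13 + 3|_13 = 94 ⇒ 93

7·12 + 3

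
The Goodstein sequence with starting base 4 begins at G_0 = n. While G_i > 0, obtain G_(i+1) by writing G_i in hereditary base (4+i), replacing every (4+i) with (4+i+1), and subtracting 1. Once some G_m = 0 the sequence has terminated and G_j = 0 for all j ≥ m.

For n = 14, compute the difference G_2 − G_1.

2

step 0: 14 = 3·4 + 2; sub 5 for 4: 3·5 + 2; = 17; G_1 = 17−1 = 16
step 1: 16 = 3·5 + 1; sub 6 for 5: 3·6 + 1; = 19; G_2 = 19−1 = 18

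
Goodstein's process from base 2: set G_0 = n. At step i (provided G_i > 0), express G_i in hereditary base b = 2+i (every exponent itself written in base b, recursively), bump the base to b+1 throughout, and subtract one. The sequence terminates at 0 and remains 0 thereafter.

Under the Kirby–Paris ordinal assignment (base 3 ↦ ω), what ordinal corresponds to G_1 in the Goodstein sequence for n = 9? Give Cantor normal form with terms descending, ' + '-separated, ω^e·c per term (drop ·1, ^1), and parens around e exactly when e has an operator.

(0) 9|_2 = 2^(2 + 1) + 1 ↦ 3^(3 + 1) + 1|_3 = 82 ⇒ 81
(1) 81|_3 = 3^(3 + 1) ↦ 4^(4 + 1)|_4 = 1024 ⇒ 1023

ω^(ω + 1)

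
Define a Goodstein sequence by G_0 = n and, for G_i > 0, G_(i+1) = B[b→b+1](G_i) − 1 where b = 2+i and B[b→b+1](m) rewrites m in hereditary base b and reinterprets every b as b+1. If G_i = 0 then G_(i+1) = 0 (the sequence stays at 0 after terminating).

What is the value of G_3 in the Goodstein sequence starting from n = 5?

467

step 0: 5 = 2^2 + 1; sub 3 for 2: 3^3 + 1; = 28; G_1 = 28−1 = 27
step 1: 27 = 3^3; sub 4 for 3: 4^4; = 256; G_2 = 256−1 = 255
step 2: 255 = 3·4^3 + 3·4^2 + 3·4 + 3; sub 5 for 4: 3·5^3 + 3·5^2 + 3·5 + 3; = 468; G_3 = 468−1 = 467
step 3: 467 = 3·5^3 + 3·5^2 + 3·5 + 2; sub 6 for 5: 3·6^3 + 3·6^2 + 3·6 + 2; = 776; G_4 = 776−1 = 775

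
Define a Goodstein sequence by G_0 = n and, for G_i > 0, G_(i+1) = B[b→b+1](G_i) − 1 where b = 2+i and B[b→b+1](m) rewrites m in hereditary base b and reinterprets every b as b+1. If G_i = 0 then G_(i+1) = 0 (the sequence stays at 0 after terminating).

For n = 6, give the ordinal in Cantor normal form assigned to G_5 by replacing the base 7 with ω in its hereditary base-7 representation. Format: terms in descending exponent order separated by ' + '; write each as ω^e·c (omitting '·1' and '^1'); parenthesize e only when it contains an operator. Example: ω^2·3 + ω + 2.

i=0: 6 = 2^2 + 2 (b=2); 2→3: 3^3 + 3 = 30; 30−1 = 29
i=1: 29 = 3^3 + 2 (b=3); 3→4: 4^4 + 2 = 258; 258−1 = 257
i=2: 257 = 4^4 + 1 (b=4); 4→5: 5^5 + 1 = 3126; 3126−1 = 3125
i=3: 3125 = 5^5 (b=5); 5→6: 6^6 = 46656; 46656−1 = 46655
i=4: 46655 = 5·6^5 + 5·6^4 + 5·6^3 + 5·6^2 + 5·6 + 5 (b=6); 6→7: 5·7^5 + 5·7^4 + 5·7^3 + 5·7^2 + 5·7 + 5 = 98040; 98040−1 = 98039
i=5: 98039 = 5·7^5 + 5·7^4 + 5·7^3 + 5·7^2 + 5·7 + 4 (b=7); 7→8: 5·8^5 + 5·8^4 + 5·8^3 + 5·8^2 + 5·8 + 4 = 187244; 187244−1 = 187243

ω^5·5 + ω^4·5 + ω^3·5 + ω^2·5 + ω·5 + 4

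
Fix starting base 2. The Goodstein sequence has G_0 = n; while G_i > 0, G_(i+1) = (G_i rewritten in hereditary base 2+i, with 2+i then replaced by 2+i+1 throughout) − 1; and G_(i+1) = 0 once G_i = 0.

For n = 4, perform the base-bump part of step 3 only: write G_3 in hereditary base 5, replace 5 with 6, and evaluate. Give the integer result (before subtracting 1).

base 2: 4 = 2^2; at 3: 3^3 = 27; next = 26
base 3: 26 = 2·3^2 + 2·3 + 2; at 4: 2·4^2 + 2·4 + 2 = 42; next = 41
base 4: 41 = 2·4^2 + 2·4 + 1; at 5: 2·5^2 + 2·5 + 1 = 61; next = 60
base 5: 60 = 2·5^2 + 2·5; at 6: 2·6^2 + 2·6 = 84; next = 83

84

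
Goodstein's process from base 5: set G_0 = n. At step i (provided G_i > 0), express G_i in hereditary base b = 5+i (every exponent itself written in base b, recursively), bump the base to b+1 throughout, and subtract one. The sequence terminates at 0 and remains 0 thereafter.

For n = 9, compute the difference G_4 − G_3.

0

G_0=9  [base 5] 5 + 4  →[5↦6]→  6 + 4 = 10  −1 ⇒ G_1=9
G_1=9  [base 6] 6 + 3  →[6↦7]→  7 + 3 = 10  −1 ⇒ G_2=9
G_2=9  [base 7] 7 + 2  →[7↦8]→  8 + 2 = 10  −1 ⇒ G_3=9
G_3=9  [base 8] 8 + 1  →[8↦9]→  9 + 1 = 10  −1 ⇒ G_4=9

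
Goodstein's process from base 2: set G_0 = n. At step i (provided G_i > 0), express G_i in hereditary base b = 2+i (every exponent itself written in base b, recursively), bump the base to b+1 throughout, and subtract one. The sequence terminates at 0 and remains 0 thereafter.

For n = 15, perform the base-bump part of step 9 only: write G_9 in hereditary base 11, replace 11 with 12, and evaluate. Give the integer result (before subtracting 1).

G_0=15  [base 2] 2^(2 + 1) + 2^2 + 2 + 1  →[2↦3]→  3^(3 + 1) + 3^3 + 3 + 1 = 112  −1 ⇒ G_1=111
G_1=111  [base 3] 3^(3 + 1) + 3^3 + 3  →[3↦4]→  4^(4 + 1) + 4^4 + 4 = 1284  −1 ⇒ G_2=1283
G_2=1283  [base 4] 4^(4 + 1) + 4^4 + 3  →[4↦5]→  5^(5 + 1) + 5^5 + 3 = 18753  −1 ⇒ G_3=18752
G_3=18752  [base 5] 5^(5 + 1) + 5^5 + 2  →[5↦6]→  6^(6 + 1) + 6^6 + 2 = 326594  −1 ⇒ G_4=326593
G_4=326593  [base 6] 6^(6 + 1) + 6^6 + 1  →[6↦7]→  7^(7 + 1) + 7^7 + 1 = 6588345  −1 ⇒ G_5=6588344
G_5=6588344  [base 7] 7^(7 + 1) + 7^7  →[7↦8]→  8^(8 + 1) + 8^8 = 150994944  −1 ⇒ G_6=150994943
G_6=150994943  [base 8] 8^(8 + 1) + 7·8^7 + 7·8^6 + 7·8^5 + 7·8^4 + 7·8^3 + 7·8^2 + 7·8 + 7  →[8↦9]→  9^(9 + 1) + 7·9^7 + 7·9^6 + 7·9^5 + 7·9^4 + 7·9^3 + 7·9^2 + 7·9 + 7 = 3524450281  −1 ⇒ G_7=3524450280
G_7=3524450280  [base 9] 9^(9 + 1) + 7·9^7 + 7·9^6 + 7·9^5 + 7·9^4 + 7·9^3 + 7·9^2 + 7·9 + 6  →[9↦10]→  10^(10 + 1) + 7·10^7 + 7·10^6 + 7·10^5 + 7·10^4 + 7·10^3 + 7·10^2 + 7·10 + 6 = 100077777776  −1 ⇒ G_8=100077777775
G_8=100077777775  [base 10] 10^(10 + 1) + 7·10^7 + 7·10^6 + 7·10^5 + 7·10^4 + 7·10^3 + 7·10^2 + 7·10 + 5  →[10↦11]→  11^(11 + 1) + 7·11^7 + 7·11^6 + 7·11^5 + 7·11^4 + 7·11^3 + 7·11^2 + 7·11 + 5 = 3138578427935  −1 ⇒ G_9=3138578427934

106993479003784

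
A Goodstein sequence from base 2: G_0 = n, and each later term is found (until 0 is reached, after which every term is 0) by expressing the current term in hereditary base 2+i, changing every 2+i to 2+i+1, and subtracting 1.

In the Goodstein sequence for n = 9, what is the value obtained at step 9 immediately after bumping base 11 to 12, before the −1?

base 2: 9 = 2^(2 + 1) + 1; at 3: 3^(3 + 1) + 1 = 82; next = 81
base 3: 81 = 3^(3 + 1); at 4: 4^(4 + 1) = 1024; next = 1023
base 4: 1023 = 3·4^4 + 3·4^3 + 3·4^2 + 3·4 + 3; at 5: 3·5^5 + 3·5^3 + 3·5^2 + 3·5 + 3 = 9843; next = 9842
base 5: 9842 = 3·5^5 + 3·5^3 + 3·5^2 + 3·5 + 2; at 6: 3·6^6 + 3·6^3 + 3·6^2 + 3·6 + 2 = 140744; next = 140743
base 6: 140743 = 3·6^6 + 3·6^3 + 3·6^2 + 3·6 + 1; at 7: 3·7^7 + 3·7^3 + 3·7^2 + 3·7 + 1 = 2471827; next = 2471826
base 7: 2471826 = 3·7^7 + 3·7^3 + 3·7^2 + 3·7; at 8: 3·8^8 + 3·8^3 + 3·8^2 + 3·8 = 50333400; next = 50333399
base 8: 50333399 = 3·8^8 + 3·8^3 + 3·8^2 + 2·8 + 7; at 9: 3·9^9 + 3·9^3 + 3·9^2 + 2·9 + 7 = 1162263922; next = 1162263921
base 9: 1162263921 = 3·9^9 + 3·9^3 + 3·9^2 + 2·9 + 6; at 10: 3·10^10 + 3·10^3 + 3·10^2 + 2·10 + 6 = 30000003326; next = 30000003325
base 10: 30000003325 = 3·10^10 + 3·10^3 + 3·10^2 + 2·10 + 5; at 11: 3·11^11 + 3·11^3 + 3·11^2 + 2·11 + 5 = 855935016216; next = 855935016215

26748301350412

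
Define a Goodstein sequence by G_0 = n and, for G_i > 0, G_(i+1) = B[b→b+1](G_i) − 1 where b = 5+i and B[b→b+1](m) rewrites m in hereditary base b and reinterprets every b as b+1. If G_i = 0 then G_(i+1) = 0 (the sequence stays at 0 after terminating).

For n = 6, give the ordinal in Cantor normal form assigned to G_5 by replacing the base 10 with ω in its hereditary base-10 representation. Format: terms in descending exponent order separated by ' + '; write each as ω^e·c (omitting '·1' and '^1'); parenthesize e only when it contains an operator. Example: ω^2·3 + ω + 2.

3

step 0: 6 = 5 + 1; sub 6 for 5: 6 + 1; = 7; G_1 = 7−1 = 6
step 1: 6 = 6; sub 7 for 6: 7; = 7; G_2 = 7−1 = 6
step 2: 6 = 6; sub 8 for 7: 6; = 6; G_3 = 6−1 = 5
step 3: 5 = 5; sub 9 for 8: 5; = 5; G_4 = 5−1 = 4
step 4: 4 = 4; sub 10 for 9: 4; = 4; G_5 = 4−1 = 3
step 5: 3 = 3; sub 11 for 10: 3; = 3; G_6 = 3−1 = 2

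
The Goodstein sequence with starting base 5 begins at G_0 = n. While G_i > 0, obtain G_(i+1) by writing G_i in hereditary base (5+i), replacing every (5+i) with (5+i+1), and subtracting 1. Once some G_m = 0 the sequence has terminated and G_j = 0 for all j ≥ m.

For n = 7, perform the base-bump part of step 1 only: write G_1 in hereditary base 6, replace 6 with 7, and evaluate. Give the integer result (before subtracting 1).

8

[0] 7 ≡ 5 + 2 (base 5). Lift 6: 8. −1: 7.
[1] 7 ≡ 6 + 1 (base 6). Lift 7: 8. −1: 7.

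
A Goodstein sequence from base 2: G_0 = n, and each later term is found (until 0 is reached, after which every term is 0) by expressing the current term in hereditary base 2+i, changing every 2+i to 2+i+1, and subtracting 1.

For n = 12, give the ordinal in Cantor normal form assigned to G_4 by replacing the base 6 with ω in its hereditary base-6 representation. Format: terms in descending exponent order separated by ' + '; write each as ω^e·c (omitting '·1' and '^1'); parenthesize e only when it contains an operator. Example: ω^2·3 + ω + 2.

[0] 12 ≡ 2^(2 + 1) + 2^2 (base 2). Lift 3: 108. −1: 107.
[1] 107 ≡ 3^(3 + 1) + 2·3^2 + 2·3 + 2 (base 3). Lift 4: 1066. −1: 1065.
[2] 1065 ≡ 4^(4 + 1) + 2·4^2 + 2·4 + 1 (base 4). Lift 5: 15686. −1: 15685.
[3] 15685 ≡ 5^(5 + 1) + 2·5^2 + 2·5 (base 5). Lift 6: 280020. −1: 280019.
[4] 280019 ≡ 6^(6 + 1) + 2·6^2 + 6 + 5 (base 6). Lift 7: 5764911. −1: 5764910.

ω^(ω + 1) + ω^2·2 + ω + 5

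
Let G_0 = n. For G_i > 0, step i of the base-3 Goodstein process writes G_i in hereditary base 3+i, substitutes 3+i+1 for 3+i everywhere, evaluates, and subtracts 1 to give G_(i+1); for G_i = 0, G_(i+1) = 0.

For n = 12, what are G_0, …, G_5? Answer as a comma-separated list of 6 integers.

base 3: 12 = 3^2 + 3; at 4: 4^2 + 4 = 20; next = 19
base 4: 19 = 4^2 + 3; at 5: 5^2 + 3 = 28; next = 27
base 5: 27 = 5^2 + 2; at 6: 6^2 + 2 = 38; next = 37
base 6: 37 = 6^2 + 1; at 7: 7^2 + 1 = 50; next = 49
base 7: 49 = 7^2; at 8: 8^2 = 64; next = 63

12, 19, 27, 37, 49, 63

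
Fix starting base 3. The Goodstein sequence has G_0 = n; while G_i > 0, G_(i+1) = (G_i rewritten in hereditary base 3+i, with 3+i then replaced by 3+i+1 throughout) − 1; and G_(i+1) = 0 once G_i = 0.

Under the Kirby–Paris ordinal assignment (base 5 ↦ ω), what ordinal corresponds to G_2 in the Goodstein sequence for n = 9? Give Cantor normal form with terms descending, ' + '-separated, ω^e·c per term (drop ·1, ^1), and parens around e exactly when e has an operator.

ω·3 + 2

base 3: 9 = 3^2; at 4: 4^2 = 16; next = 15
base 4: 15 = 3·4 + 3; at 5: 3·5 + 3 = 18; next = 17
base 5: 17 = 3·5 + 2; at 6: 3·6 + 2 = 20; next = 19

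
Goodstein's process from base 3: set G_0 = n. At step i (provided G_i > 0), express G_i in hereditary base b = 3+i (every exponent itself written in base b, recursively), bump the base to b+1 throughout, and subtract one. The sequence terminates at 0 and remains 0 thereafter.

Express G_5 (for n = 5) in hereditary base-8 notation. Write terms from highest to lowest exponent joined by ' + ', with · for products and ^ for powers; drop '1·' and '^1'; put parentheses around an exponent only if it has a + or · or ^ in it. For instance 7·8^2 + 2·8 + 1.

3

step 0: 5 = 3 + 2; sub 4 for 3: 4 + 2; = 6; G_1 = 6−1 = 5
step 1: 5 = 4 + 1; sub 5 for 4: 5 + 1; = 6; G_2 = 6−1 = 5
step 2: 5 = 5; sub 6 for 5: 6; = 6; G_3 = 6−1 = 5
step 3: 5 = 5; sub 7 for 6: 5; = 5; G_4 = 5−1 = 4
step 4: 4 = 4; sub 8 for 7: 4; = 4; G_5 = 4−1 = 3
step 5: 3 = 3; sub 9 for 8: 3; = 3; G_6 = 3−1 = 2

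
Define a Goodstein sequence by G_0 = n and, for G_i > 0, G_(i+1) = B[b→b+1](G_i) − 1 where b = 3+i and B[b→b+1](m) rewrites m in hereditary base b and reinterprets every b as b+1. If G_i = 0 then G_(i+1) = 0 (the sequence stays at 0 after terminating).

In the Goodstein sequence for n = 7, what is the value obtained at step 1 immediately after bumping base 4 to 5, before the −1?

10

G_0=7  [base 3] 2·3 + 1  →[3↦4]→  2·4 + 1 = 9  −1 ⇒ G_1=8
G_1=8  [base 4] 2·4  →[4↦5]→  2·5 = 10  −1 ⇒ G_2=9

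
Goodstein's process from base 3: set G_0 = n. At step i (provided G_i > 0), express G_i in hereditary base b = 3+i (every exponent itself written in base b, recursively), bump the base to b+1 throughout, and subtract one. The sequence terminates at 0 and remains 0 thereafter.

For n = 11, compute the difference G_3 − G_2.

G_0 = 11. HB_3(11) = 3^2 + 2. Bump = 18. G_1 = 17.
G_1 = 17. HB_4(17) = 4^2 + 1. Bump = 26. G_2 = 25.
G_2 = 25. HB_5(25) = 5^2. Bump = 36. G_3 = 35.

10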